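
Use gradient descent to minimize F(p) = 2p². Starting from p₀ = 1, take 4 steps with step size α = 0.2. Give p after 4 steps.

F′(p) = 4p
p₁ = 1 − 0.2·4 = 0.2
p₂ = 0.2 − 0.2·0.8 = 0.04
p₃ = 0.04 − 0.2·0.16 = 0.008
p₄ = 0.008 − 0.2·0.032 = 0.0016

0.0016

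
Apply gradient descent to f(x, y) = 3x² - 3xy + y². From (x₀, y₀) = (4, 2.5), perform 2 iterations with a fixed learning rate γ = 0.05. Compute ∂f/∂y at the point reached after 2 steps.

-1.8675

∇f = (6x - 3y, -3x + 2y)
Step 1: at (4, 2.5), ∇f = (16.5, -7) → (4, 2.5) − 0.05·(16.5, -7) = (3.175, 2.85)
Step 2: at (3.175, 2.85), ∇f = (10.5, -3.825) → (3.175, 2.85) − 0.05·(10.5, -3.825) = (2.65, 3.04125)
∂f/∂y at (2.65, 3.04125) = -1.8675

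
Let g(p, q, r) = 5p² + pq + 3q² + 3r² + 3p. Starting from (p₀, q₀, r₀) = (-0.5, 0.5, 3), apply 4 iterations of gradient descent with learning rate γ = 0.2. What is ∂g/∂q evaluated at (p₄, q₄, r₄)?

∇g = (10p + q + 3, p + 6q, 6r)
(p₁, q₁, r₁) = (-0.5, 0.5, 3) − 0.2·(-1.5, 2.5, 18) = (-0.2, 0, -0.6)
(p₂, q₂, r₂) = (-0.2, 0, -0.6) − 0.2·(1, -0.2, -3.6) = (-0.4, 0.04, 0.12)
(p₃, q₃, r₃) = (-0.4, 0.04, 0.12) − 0.2·(-0.96, -0.16, 0.72) = (-0.208, 0.072, -0.024)
(p₄, q₄, r₄) = (-0.208, 0.072, -0.024) − 0.2·(0.992, 0.224, -0.144) = (-0.4064, 0.0272, 0.0048)
∂g/∂q at (-0.4064, 0.0272, 0.0048) = -0.2432

-0.2432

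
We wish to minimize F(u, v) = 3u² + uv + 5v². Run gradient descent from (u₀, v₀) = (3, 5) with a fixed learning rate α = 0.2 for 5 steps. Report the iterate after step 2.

(1.44, 5.92)

∇F = (6u + v, u + 10v)
(u₁, v₁) = (3, 5) − 0.2·(23, 53) = (-1.6, -5.6)
(u₂, v₂) = (-1.6, -5.6) − 0.2·(-15.2, -57.6) = (1.44, 5.92)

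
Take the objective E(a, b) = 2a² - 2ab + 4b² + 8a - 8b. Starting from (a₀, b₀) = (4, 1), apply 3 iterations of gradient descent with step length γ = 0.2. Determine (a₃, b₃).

(-1.776, 1.416)

∇E = (4a - 2b + 8, -2a + 8b - 8)
(a₁, b₁) = (4, 1) − 0.2·(22, -8) = (-0.4, 2.6)
(a₂, b₂) = (-0.4, 2.6) − 0.2·(1.2, 13.6) = (-0.64, -0.12)
(a₃, b₃) = (-0.64, -0.12) − 0.2·(5.68, -7.68) = (-1.776, 1.416)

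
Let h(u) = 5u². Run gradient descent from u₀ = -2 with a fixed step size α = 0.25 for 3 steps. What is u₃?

6.75

h′(u) = 10u
Step 1: h′(-2) = -20; u₁ = -2 − 0.25·(-20) = 3
Step 2: h′(3) = 30; u₂ = 3 − 0.25·30 = -4.5
Step 3: h′(-4.5) = -45; u₃ = -4.5 − 0.25·(-45) = 6.75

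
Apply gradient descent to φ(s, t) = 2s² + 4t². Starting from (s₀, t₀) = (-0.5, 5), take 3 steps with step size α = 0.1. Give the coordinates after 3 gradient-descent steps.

∇φ = (4s, 8t)
(s₁, t₁) = (-0.5, 5) − 0.1·(-2, 40) = (-0.3, 1)
(s₂, t₂) = (-0.3, 1) − 0.1·(-1.2, 8) = (-0.18, 0.2)
(s₃, t₃) = (-0.18, 0.2) − 0.1·(-0.72, 1.6) = (-0.108, 0.04)

(-0.108, 0.04)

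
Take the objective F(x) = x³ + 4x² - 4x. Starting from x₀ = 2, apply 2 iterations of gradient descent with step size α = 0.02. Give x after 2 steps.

F′(x) = 3x² + 8x - 4
x₁ = 2 − 0.02·24 = 1.52
x₂ = 1.52 − 0.02·15.0912 = 1.218176

1.218176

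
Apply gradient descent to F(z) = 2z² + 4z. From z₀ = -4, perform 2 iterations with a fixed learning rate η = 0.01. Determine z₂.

F′(z) = 4z + 4
z₁ = -4 − 0.01·(-12) = -3.88
z₂ = -3.88 − 0.01·(-11.52) = -3.7648

-3.7648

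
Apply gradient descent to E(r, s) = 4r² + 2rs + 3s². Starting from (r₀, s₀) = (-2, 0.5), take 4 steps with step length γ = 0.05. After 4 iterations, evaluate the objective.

0.6565321625

∇E = (8r + 2s, 2r + 6s)
(r₁, s₁) = (-2, 0.5) − 0.05·(-15, -1) = (-1.25, 0.55)
(r₂, s₂) = (-1.25, 0.55) − 0.05·(-8.9, 0.8) = (-0.805, 0.51)
(r₃, s₃) = (-0.805, 0.51) − 0.05·(-5.42, 1.45) = (-0.534, 0.4375)
(r₄, s₄) = (-0.534, 0.4375) − 0.05·(-3.397, 1.557) = (-0.36415, 0.35965)
E(-0.36415, 0.35965) = 0.6565321625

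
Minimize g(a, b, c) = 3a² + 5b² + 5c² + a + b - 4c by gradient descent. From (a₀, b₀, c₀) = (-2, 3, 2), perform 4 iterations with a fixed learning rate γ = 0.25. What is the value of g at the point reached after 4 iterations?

∇g = (6a + 1, 10b + 1, 10c - 4)
Step 1: at (-2, 3, 2), ∇g = (-11, 31, 16) → (-2, 3, 2) − 0.25·(-11, 31, 16) = (0.75, -4.75, -2)
Step 2: at (0.75, -4.75, -2), ∇g = (5.5, -46.5, -24) → (0.75, -4.75, -2) − 0.25·(5.5, -46.5, -24) = (-0.625, 6.875, 4)
Step 3: at (-0.625, 6.875, 4), ∇g = (-2.75, 69.75, 36) → (-0.625, 6.875, 4) − 0.25·(-2.75, 69.75, 36) = (0.0625, -10.5625, -5)
Step 4: at (0.0625, -10.5625, -5), ∇g = (1.375, -104.625, -54) → (0.0625, -10.5625, -5) − 0.25·(1.375, -104.625, -54) = (-0.28125, 15.59375, 8.5)
g(-0.28125, 15.59375, 8.5) = 1558.625

1558.625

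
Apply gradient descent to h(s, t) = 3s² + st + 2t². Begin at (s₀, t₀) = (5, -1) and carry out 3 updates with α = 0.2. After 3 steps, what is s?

-0.064

∇h = (6s + t, s + 4t)
(s₁, t₁) = (5, -1) − 0.2·(29, 1) = (-0.8, -1.2)
(s₂, t₂) = (-0.8, -1.2) − 0.2·(-6, -5.6) = (0.4, -0.08)
(s₃, t₃) = (0.4, -0.08) − 0.2·(2.32, 0.08) = (-0.064, -0.096)
s = -0.064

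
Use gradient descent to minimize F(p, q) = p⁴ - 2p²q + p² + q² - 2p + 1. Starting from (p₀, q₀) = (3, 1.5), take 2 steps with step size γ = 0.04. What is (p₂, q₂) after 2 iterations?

∇F = (4p³ - 4pq + 2p - 2, -2p² + 2q)
(p₁, q₁) = (3, 1.5) − 0.04·(94, -15) = (-0.76, 2.1)
(p₂, q₂) = (-0.76, 2.1) − 0.04·(1.108096, 3.0448) = (-0.80432384, 1.978208)

(-0.80432384, 1.978208)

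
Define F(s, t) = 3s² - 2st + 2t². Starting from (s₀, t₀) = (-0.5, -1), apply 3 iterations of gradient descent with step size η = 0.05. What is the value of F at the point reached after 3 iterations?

∇F = (6s - 2t, -2s + 4t)
(s₁, t₁) = (-0.5, -1) − 0.05·(-1, -3) = (-0.45, -0.85)
(s₂, t₂) = (-0.45, -0.85) − 0.05·(-1, -2.5) = (-0.4, -0.725)
(s₃, t₃) = (-0.4, -0.725) − 0.05·(-0.95, -2.1) = (-0.3525, -0.62)
F(-0.3525, -0.62) = 0.70446875

0.70446875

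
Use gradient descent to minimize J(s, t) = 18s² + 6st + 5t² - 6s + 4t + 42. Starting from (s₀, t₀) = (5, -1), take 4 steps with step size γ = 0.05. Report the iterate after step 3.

∇J = (36s + 6t - 6, 6s + 10t + 4)
(s₁, t₁) = (5, -1) − 0.05·(168, 24) = (-3.4, -2.2)
(s₂, t₂) = (-3.4, -2.2) − 0.05·(-141.6, -38.4) = (3.68, -0.28)
(s₃, t₃) = (3.68, -0.28) − 0.05·(124.8, 23.28) = (-2.56, -1.444)

(-2.56, -1.444)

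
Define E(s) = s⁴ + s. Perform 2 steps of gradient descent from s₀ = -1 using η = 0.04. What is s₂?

E′(s) = 4s³ + 1
s₁ = -1 − 0.04·(-3) = -0.88
s₂ = -0.88 − 0.04·(-1.725888) = -0.81096448

-0.81096448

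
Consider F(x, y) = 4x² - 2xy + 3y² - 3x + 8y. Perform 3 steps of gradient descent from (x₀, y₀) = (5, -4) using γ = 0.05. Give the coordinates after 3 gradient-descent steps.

∇F = (8x - 2y - 3, -2x + 6y + 8)
Step 1: at (5, -4), ∇F = (45, -26) → (5, -4) − 0.05·(45, -26) = (2.75, -2.7)
Step 2: at (2.75, -2.7), ∇F = (24.4, -13.7) → (2.75, -2.7) − 0.05·(24.4, -13.7) = (1.53, -2.015)
Step 3: at (1.53, -2.015), ∇F = (13.27, -7.15) → (1.53, -2.015) − 0.05·(13.27, -7.15) = (0.8665, -1.6575)

(0.8665, -1.6575)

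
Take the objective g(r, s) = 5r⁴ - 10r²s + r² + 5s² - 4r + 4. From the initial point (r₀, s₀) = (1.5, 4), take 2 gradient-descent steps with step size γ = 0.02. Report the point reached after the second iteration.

∇g = (20r³ - 20rs + 2r - 4, -10r² + 10s)
Step 1: at (1.5, 4), ∇g = (-53.5, 17.5) → (1.5, 4) − 0.02·(-53.5, 17.5) = (2.57, 3.65)
Step 2: at (2.57, 3.65), ∇g = (153.02186, -29.549) → (2.57, 3.65) − 0.02·(153.02186, -29.549) = (-0.4904372, 4.24098)

(-0.4904372, 4.24098)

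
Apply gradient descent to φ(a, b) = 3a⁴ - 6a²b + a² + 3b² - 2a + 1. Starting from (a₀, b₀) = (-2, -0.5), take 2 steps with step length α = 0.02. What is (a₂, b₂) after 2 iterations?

(0.30621952, 0.044608)

∇φ = (12a³ - 12ab + 2a - 2, -6a² + 6b)
(a₁, b₁) = (-2, -0.5) − 0.02·(-114, -27) = (0.28, 0.04)
(a₂, b₂) = (0.28, 0.04) − 0.02·(-1.310976, -0.2304) = (0.30621952, 0.044608)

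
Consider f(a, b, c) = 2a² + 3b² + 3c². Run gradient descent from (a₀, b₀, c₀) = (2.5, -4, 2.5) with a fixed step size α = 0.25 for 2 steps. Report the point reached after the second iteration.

∇f = (4a, 6b, 6c)
(a₁, b₁, c₁) = (2.5, -4, 2.5) − 0.25·(10, -24, 15) = (0, 2, -1.25)
(a₂, b₂, c₂) = (0, 2, -1.25) − 0.25·(0, 12, -7.5) = (0, -1, 0.625)

(0, -1, 0.625)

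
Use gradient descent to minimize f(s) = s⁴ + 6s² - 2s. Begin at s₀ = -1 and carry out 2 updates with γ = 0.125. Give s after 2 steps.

-1.3515625

f′(s) = 4s³ + 12s - 2
s₁ = -1 − 0.125·(-18) = 1.25
s₂ = 1.25 − 0.125·20.8125 = -1.3515625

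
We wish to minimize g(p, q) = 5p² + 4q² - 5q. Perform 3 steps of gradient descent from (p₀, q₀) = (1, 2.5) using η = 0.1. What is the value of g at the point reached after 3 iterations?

-1.5616

∇g = (10p, 8q - 5)
(p₁, q₁) = (1, 2.5) − 0.1·(10, 15) = (0, 1)
(p₂, q₂) = (0, 1) − 0.1·(0, 3) = (0, 0.7)
(p₃, q₃) = (0, 0.7) − 0.1·(0, 0.6) = (0, 0.64)
g(0, 0.64) = -1.5616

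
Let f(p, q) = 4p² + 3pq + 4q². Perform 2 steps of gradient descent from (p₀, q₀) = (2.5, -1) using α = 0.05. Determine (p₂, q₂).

∇f = (8p + 3q, 3p + 8q)
(p₁, q₁) = (2.5, -1) − 0.05·(17, -0.5) = (1.65, -0.975)
(p₂, q₂) = (1.65, -0.975) − 0.05·(10.275, -2.85) = (1.13625, -0.8325)

(1.13625, -0.8325)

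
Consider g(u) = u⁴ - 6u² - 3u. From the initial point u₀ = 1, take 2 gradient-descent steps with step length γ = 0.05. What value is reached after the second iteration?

1.885225

g′(u) = 4u³ - 12u - 3
u₁ = 1 − 0.05·(-11) = 1.55
u₂ = 1.55 − 0.05·(-6.7045) = 1.885225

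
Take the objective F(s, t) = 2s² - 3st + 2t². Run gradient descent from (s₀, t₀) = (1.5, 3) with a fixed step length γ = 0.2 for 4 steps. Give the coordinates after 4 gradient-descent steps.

(0.9024, 0.9408)

∇F = (4s - 3t, -3s + 4t)
(s₁, t₁) = (1.5, 3) − 0.2·(-3, 7.5) = (2.1, 1.5)
(s₂, t₂) = (2.1, 1.5) − 0.2·(3.9, -0.3) = (1.32, 1.56)
(s₃, t₃) = (1.32, 1.56) − 0.2·(0.6, 2.28) = (1.2, 1.104)
(s₄, t₄) = (1.2, 1.104) − 0.2·(1.488, 0.816) = (0.9024, 0.9408)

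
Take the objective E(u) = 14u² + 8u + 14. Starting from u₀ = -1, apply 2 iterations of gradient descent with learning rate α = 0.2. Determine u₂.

-15.4

E′(u) = 28u + 8
Step 1: E′(-1) = -20; u₁ = -1 − 0.2·(-20) = 3
Step 2: E′(3) = 92; u₂ = 3 − 0.2·92 = -15.4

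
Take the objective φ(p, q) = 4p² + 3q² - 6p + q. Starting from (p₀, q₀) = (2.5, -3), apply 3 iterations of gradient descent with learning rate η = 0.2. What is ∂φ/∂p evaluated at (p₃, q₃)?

∇φ = (8p - 6, 6q + 1)
(p₁, q₁) = (2.5, -3) − 0.2·(14, -17) = (-0.3, 0.4)
(p₂, q₂) = (-0.3, 0.4) − 0.2·(-8.4, 3.4) = (1.38, -0.28)
(p₃, q₃) = (1.38, -0.28) − 0.2·(5.04, -0.68) = (0.372, -0.144)
∂φ/∂p at (0.372, -0.144) = -3.024

-3.024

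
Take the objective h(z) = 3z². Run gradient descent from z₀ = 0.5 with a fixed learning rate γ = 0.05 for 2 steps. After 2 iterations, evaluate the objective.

0.180075

h′(z) = 6z
Step 1: h′(0.5) = 3; z₁ = 0.5 − 0.05·3 = 0.35
Step 2: h′(0.35) = 2.1; z₂ = 0.35 − 0.05·2.1 = 0.245
h(0.245) = 0.180075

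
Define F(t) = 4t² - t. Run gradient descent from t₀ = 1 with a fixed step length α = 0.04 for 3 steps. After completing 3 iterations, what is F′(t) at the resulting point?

F′(t) = 8t - 1
t₁ = 1 − 0.04·7 = 0.72
t₂ = 0.72 − 0.04·4.76 = 0.5296
t₃ = 0.5296 − 0.04·3.2368 = 0.400128
F′(t) at (0.400128) = 2.201024

2.201024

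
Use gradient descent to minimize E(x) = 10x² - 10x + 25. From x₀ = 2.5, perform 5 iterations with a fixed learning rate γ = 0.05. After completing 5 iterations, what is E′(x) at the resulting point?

E′(x) = 20x - 10
Step 1: E′(2.5) = 40; x₁ = 2.5 − 0.05·40 = 0.5
Step 2: E′(0.5) = 0; x₂ = 0.5 − 0.05·0 = 0.5
Step 3: E′(0.5) = 0; x₃ = 0.5 − 0.05·0 = 0.5
Step 4: E′(0.5) = 0; x₄ = 0.5 − 0.05·0 = 0.5
Step 5: E′(0.5) = 0; x₅ = 0.5 − 0.05·0 = 0.5
E′(x) at (0.5) = 0

0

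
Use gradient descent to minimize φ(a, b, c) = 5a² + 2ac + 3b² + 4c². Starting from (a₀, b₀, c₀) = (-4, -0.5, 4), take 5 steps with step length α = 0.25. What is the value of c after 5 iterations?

12.5

∇φ = (10a + 2c, 6b, 2a + 8c)
(a₁, b₁, c₁) = (-4, -0.5, 4) − 0.25·(-32, -3, 24) = (4, 0.25, -2)
(a₂, b₂, c₂) = (4, 0.25, -2) − 0.25·(36, 1.5, -8) = (-5, -0.125, 0)
(a₃, b₃, c₃) = (-5, -0.125, 0) − 0.25·(-50, -0.75, -10) = (7.5, 0.0625, 2.5)
(a₄, b₄, c₄) = (7.5, 0.0625, 2.5) − 0.25·(80, 0.375, 35) = (-12.5, -0.03125, -6.25)
(a₅, b₅, c₅) = (-12.5, -0.03125, -6.25) − 0.25·(-137.5, -0.1875, -75) = (21.875, 0.015625, 12.5)
c = 12.5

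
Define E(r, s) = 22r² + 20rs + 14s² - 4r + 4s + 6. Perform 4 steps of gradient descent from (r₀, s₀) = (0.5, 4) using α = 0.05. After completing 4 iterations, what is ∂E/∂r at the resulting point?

∇E = (44r + 20s - 4, 20r + 28s + 4)
Step 1: at (0.5, 4), ∇E = (98, 126) → (0.5, 4) − 0.05·(98, 126) = (-4.4, -2.3)
Step 2: at (-4.4, -2.3), ∇E = (-243.6, -148.4) → (-4.4, -2.3) − 0.05·(-243.6, -148.4) = (7.78, 5.12)
Step 3: at (7.78, 5.12), ∇E = (440.72, 302.96) → (7.78, 5.12) − 0.05·(440.72, 302.96) = (-14.256, -10.028)
Step 4: at (-14.256, -10.028), ∇E = (-831.824, -561.904) → (-14.256, -10.028) − 0.05·(-831.824, -561.904) = (27.3352, 18.0672)
∂E/∂r at (27.3352, 18.0672) = 1560.0928

1560.0928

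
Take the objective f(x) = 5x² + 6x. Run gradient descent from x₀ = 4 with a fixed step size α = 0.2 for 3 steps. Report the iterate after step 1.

f′(x) = 10x + 6
x₁ = 4 − 0.2·46 = -5.2

-5.2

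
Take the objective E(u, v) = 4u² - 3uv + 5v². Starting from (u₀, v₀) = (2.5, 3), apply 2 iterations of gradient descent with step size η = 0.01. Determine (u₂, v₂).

(2.28205, 2.5692)

∇E = (8u - 3v, -3u + 10v)
(u₁, v₁) = (2.5, 3) − 0.01·(11, 22.5) = (2.39, 2.775)
(u₂, v₂) = (2.39, 2.775) − 0.01·(10.795, 20.58) = (2.28205, 2.5692)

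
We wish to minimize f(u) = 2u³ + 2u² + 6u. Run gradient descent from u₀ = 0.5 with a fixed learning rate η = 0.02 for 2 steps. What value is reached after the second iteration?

f′(u) = 6u² + 4u + 6
u₁ = 0.5 − 0.02·9.5 = 0.31
u₂ = 0.31 − 0.02·7.8166 = 0.153668

0.153668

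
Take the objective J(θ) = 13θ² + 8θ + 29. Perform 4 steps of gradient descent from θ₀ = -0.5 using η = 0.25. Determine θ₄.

-176.28125

J′(θ) = 26θ + 8
θ₁ = -0.5 − 0.25·(-5) = 0.75
θ₂ = 0.75 − 0.25·27.5 = -6.125
θ₃ = -6.125 − 0.25·(-151.25) = 31.6875
θ₄ = 31.6875 − 0.25·831.875 = -176.28125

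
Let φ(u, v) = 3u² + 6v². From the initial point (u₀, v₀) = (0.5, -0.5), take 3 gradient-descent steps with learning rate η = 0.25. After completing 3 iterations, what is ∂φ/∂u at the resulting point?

-0.375

∇φ = (6u, 12v)
Step 1: at (0.5, -0.5), ∇φ = (3, -6) → (0.5, -0.5) − 0.25·(3, -6) = (-0.25, 1)
Step 2: at (-0.25, 1), ∇φ = (-1.5, 12) → (-0.25, 1) − 0.25·(-1.5, 12) = (0.125, -2)
Step 3: at (0.125, -2), ∇φ = (0.75, -24) → (0.125, -2) − 0.25·(0.75, -24) = (-0.0625, 4)
∂φ/∂u at (-0.0625, 4) = -0.375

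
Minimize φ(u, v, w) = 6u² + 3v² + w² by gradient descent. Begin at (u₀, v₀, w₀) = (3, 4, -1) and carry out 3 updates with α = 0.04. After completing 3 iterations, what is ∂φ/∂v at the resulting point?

∇φ = (12u, 6v, 2w)
(u₁, v₁, w₁) = (3, 4, -1) − 0.04·(36, 24, -2) = (1.56, 3.04, -0.92)
(u₂, v₂, w₂) = (1.56, 3.04, -0.92) − 0.04·(18.72, 18.24, -1.84) = (0.8112, 2.3104, -0.8464)
(u₃, v₃, w₃) = (0.8112, 2.3104, -0.8464) − 0.04·(9.7344, 13.8624, -1.6928) = (0.421824, 1.755904, -0.778688)
∂φ/∂v at (0.421824, 1.755904, -0.778688) = 10.535424

10.535424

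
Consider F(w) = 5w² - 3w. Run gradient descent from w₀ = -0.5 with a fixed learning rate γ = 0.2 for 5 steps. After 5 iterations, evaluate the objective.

2.75

F′(w) = 10w - 3
Step 1: F′(-0.5) = -8; w₁ = -0.5 − 0.2·(-8) = 1.1
Step 2: F′(1.1) = 8; w₂ = 1.1 − 0.2·8 = -0.5
Step 3: F′(-0.5) = -8; w₃ = -0.5 − 0.2·(-8) = 1.1
Step 4: F′(1.1) = 8; w₄ = 1.1 − 0.2·8 = -0.5
Step 5: F′(-0.5) = -8; w₅ = -0.5 − 0.2·(-8) = 1.1
F(1.1) = 2.75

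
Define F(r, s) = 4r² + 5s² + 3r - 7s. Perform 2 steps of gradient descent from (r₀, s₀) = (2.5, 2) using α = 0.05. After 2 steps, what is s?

1.025

∇F = (8r + 3, 10s - 7)
Step 1: at (2.5, 2), ∇F = (23, 13) → (2.5, 2) − 0.05·(23, 13) = (1.35, 1.35)
Step 2: at (1.35, 1.35), ∇F = (13.8, 6.5) → (1.35, 1.35) − 0.05·(13.8, 6.5) = (0.66, 1.025)
s = 1.025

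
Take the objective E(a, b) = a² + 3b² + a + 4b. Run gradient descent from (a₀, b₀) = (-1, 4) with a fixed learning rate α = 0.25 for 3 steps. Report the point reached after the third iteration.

∇E = (2a + 1, 6b + 4)
Step 1: at (-1, 4), ∇E = (-1, 28) → (-1, 4) − 0.25·(-1, 28) = (-0.75, -3)
Step 2: at (-0.75, -3), ∇E = (-0.5, -14) → (-0.75, -3) − 0.25·(-0.5, -14) = (-0.625, 0.5)
Step 3: at (-0.625, 0.5), ∇E = (-0.25, 7) → (-0.625, 0.5) − 0.25·(-0.25, 7) = (-0.5625, -1.25)

(-0.5625, -1.25)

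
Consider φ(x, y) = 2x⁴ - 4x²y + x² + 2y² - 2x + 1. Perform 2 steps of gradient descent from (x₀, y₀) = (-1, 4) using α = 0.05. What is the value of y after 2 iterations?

∇φ = (8x³ - 8xy + 2x - 2, -4x² + 4y)
(x₁, y₁) = (-1, 4) − 0.05·(20, 12) = (-2, 3.4)
(x₂, y₂) = (-2, 3.4) − 0.05·(-15.6, -2.4) = (-1.22, 3.52)
y = 3.52

3.52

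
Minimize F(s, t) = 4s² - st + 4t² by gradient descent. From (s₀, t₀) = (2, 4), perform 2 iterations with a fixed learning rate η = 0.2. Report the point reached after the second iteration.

∇F = (8s - t, -s + 8t)
(s₁, t₁) = (2, 4) − 0.2·(12, 30) = (-0.4, -2)
(s₂, t₂) = (-0.4, -2) − 0.2·(-1.2, -15.6) = (-0.16, 1.12)

(-0.16, 1.12)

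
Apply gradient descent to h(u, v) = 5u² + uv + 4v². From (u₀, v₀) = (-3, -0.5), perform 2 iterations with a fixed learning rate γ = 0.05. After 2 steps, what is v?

-0.01625

∇h = (10u + v, u + 8v)
Step 1: at (-3, -0.5), ∇h = (-30.5, -7) → (-3, -0.5) − 0.05·(-30.5, -7) = (-1.475, -0.15)
Step 2: at (-1.475, -0.15), ∇h = (-14.9, -2.675) → (-1.475, -0.15) − 0.05·(-14.9, -2.675) = (-0.73, -0.01625)
v = -0.01625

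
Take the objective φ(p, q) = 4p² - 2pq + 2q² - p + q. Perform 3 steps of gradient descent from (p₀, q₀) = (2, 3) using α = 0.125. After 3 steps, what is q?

0.5390625

∇φ = (8p - 2q - 1, -2p + 4q + 1)
Step 1: at (2, 3), ∇φ = (9, 9) → (2, 3) − 0.125·(9, 9) = (0.875, 1.875)
Step 2: at (0.875, 1.875), ∇φ = (2.25, 6.75) → (0.875, 1.875) − 0.125·(2.25, 6.75) = (0.59375, 1.03125)
Step 3: at (0.59375, 1.03125), ∇φ = (1.6875, 3.9375) → (0.59375, 1.03125) − 0.125·(1.6875, 3.9375) = (0.3828125, 0.5390625)
q = 0.5390625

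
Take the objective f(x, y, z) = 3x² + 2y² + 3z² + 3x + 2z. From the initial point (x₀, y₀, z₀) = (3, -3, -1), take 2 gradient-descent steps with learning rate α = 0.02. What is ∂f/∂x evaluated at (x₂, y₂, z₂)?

∇f = (6x + 3, 4y, 6z + 2)
Step 1: at (3, -3, -1), ∇f = (21, -12, -4) → (3, -3, -1) − 0.02·(21, -12, -4) = (2.58, -2.76, -0.92)
Step 2: at (2.58, -2.76, -0.92), ∇f = (18.48, -11.04, -3.52) → (2.58, -2.76, -0.92) − 0.02·(18.48, -11.04, -3.52) = (2.2104, -2.5392, -0.8496)
∂f/∂x at (2.2104, -2.5392, -0.8496) = 16.2624

16.2624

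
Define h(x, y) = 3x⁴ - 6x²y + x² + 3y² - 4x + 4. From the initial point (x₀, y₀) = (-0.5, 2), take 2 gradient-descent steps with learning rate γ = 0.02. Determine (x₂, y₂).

∇h = (12x³ - 12xy + 2x - 4, -6x² + 6y)
(x₁, y₁) = (-0.5, 2) − 0.02·(5.5, 10.5) = (-0.61, 1.79)
(x₂, y₂) = (-0.61, 1.79) − 0.02·(5.159028, 8.5074) = (-0.71318056, 1.619852)

(-0.71318056, 1.619852)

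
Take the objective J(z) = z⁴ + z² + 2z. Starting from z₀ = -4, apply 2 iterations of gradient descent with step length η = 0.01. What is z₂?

-1.26727712

J′(z) = 4z³ + 2z + 2
Step 1: J′(-4) = -262; z₁ = -4 − 0.01·(-262) = -1.38
Step 2: J′(-1.38) = -11.272288; z₂ = -1.38 − 0.01·(-11.272288) = -1.26727712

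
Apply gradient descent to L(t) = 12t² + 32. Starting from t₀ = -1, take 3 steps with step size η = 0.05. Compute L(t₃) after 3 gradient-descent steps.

L′(t) = 24t
t₁ = -1 − 0.05·(-24) = 0.2
t₂ = 0.2 − 0.05·4.8 = -0.04
t₃ = -0.04 − 0.05·(-0.96) = 0.008
L(0.008) = 32.000768

32.000768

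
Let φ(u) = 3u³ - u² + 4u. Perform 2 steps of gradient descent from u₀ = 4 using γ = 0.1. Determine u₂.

φ′(u) = 9u² - 2u + 4
u₁ = 4 − 0.1·140 = -10
u₂ = -10 − 0.1·924 = -102.4

-102.4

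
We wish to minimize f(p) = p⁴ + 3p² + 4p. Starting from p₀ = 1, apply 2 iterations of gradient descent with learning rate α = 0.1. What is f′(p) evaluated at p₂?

0.183137009664

f′(p) = 4p³ + 6p + 4
Step 1: f′(1) = 14; p₁ = 1 − 0.1·14 = -0.4
Step 2: f′(-0.4) = 1.344; p₂ = -0.4 − 0.1·1.344 = -0.5344
f′(p) at (-0.5344) = 0.183137009664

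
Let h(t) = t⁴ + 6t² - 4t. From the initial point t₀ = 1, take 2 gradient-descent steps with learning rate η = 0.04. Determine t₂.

h′(t) = 4t³ + 12t - 4
Step 1: h′(1) = 12; t₁ = 1 − 0.04·12 = 0.52
Step 2: h′(0.52) = 2.802432; t₂ = 0.52 − 0.04·2.802432 = 0.40790272

0.40790272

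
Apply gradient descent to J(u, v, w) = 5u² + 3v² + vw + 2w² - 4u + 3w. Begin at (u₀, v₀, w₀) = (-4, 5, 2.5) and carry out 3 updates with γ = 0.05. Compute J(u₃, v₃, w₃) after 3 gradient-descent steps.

∇J = (10u - 4, 6v + w, v + 4w + 3)
(u₁, v₁, w₁) = (-4, 5, 2.5) − 0.05·(-44, 32.5, 18) = (-1.8, 3.375, 1.6)
(u₂, v₂, w₂) = (-1.8, 3.375, 1.6) − 0.05·(-22, 21.85, 12.775) = (-0.7, 2.2825, 0.96125)
(u₃, v₃, w₃) = (-0.7, 2.2825, 0.96125) − 0.05·(-11, 14.65625, 9.1275) = (-0.15, 1.5496875, 0.504875)
J(-0.15, 1.5496875, 0.504875) = 10.72391505078125

10.72391505078125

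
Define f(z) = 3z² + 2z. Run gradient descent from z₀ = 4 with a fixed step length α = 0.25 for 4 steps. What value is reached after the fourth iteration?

-0.0625

f′(z) = 6z + 2
Step 1: f′(4) = 26; z₁ = 4 − 0.25·26 = -2.5
Step 2: f′(-2.5) = -13; z₂ = -2.5 − 0.25·(-13) = 0.75
Step 3: f′(0.75) = 6.5; z₃ = 0.75 − 0.25·6.5 = -0.875
Step 4: f′(-0.875) = -3.25; z₄ = -0.875 − 0.25·(-3.25) = -0.0625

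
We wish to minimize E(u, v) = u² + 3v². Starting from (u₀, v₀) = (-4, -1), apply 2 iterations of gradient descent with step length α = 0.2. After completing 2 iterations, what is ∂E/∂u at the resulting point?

-2.88

∇E = (2u, 6v)
(u₁, v₁) = (-4, -1) − 0.2·(-8, -6) = (-2.4, 0.2)
(u₂, v₂) = (-2.4, 0.2) − 0.2·(-4.8, 1.2) = (-1.44, -0.04)
∂E/∂u at (-1.44, -0.04) = -2.88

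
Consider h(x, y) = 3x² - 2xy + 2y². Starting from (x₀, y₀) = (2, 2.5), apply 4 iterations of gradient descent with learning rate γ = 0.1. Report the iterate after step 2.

(0.9, 1.4)

∇h = (6x - 2y, -2x + 4y)
Step 1: at (2, 2.5), ∇h = (7, 6) → (2, 2.5) − 0.1·(7, 6) = (1.3, 1.9)
Step 2: at (1.3, 1.9), ∇h = (4, 5) → (1.3, 1.9) − 0.1·(4, 5) = (0.9, 1.4)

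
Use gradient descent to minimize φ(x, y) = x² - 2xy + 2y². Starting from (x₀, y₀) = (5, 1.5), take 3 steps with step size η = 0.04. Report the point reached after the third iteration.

∇φ = (2x - 2y, -2x + 4y)
(x₁, y₁) = (5, 1.5) − 0.04·(7, -4) = (4.72, 1.66)
(x₂, y₂) = (4.72, 1.66) − 0.04·(6.12, -2.8) = (4.4752, 1.772)
(x₃, y₃) = (4.4752, 1.772) − 0.04·(5.4064, -1.8624) = (4.258944, 1.846496)

(4.258944, 1.846496)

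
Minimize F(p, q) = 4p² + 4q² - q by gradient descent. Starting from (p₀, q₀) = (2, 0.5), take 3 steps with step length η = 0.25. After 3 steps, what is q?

-0.25

∇F = (8p, 8q - 1)
(p₁, q₁) = (2, 0.5) − 0.25·(16, 3) = (-2, -0.25)
(p₂, q₂) = (-2, -0.25) − 0.25·(-16, -3) = (2, 0.5)
(p₃, q₃) = (2, 0.5) − 0.25·(16, 3) = (-2, -0.25)
q = -0.25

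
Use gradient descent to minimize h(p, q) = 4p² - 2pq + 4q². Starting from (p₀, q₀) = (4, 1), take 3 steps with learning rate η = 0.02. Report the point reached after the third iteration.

∇h = (8p - 2q, -2p + 8q)
(p₁, q₁) = (4, 1) − 0.02·(30, 0) = (3.4, 1)
(p₂, q₂) = (3.4, 1) − 0.02·(25.2, 1.2) = (2.896, 0.976)
(p₃, q₃) = (2.896, 0.976) − 0.02·(21.216, 2.016) = (2.47168, 0.93568)

(2.47168, 0.93568)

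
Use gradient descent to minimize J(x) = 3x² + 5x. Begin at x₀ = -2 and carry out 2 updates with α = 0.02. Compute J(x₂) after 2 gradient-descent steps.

0.36542272

J′(x) = 6x + 5
Step 1: J′(-2) = -7; x₁ = -2 − 0.02·(-7) = -1.86
Step 2: J′(-1.86) = -6.16; x₂ = -1.86 − 0.02·(-6.16) = -1.7368
J(-1.7368) = 0.36542272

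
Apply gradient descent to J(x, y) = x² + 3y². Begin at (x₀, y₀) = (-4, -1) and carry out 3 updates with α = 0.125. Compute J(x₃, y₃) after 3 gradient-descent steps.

2.848388671875

∇J = (2x, 6y)
Step 1: at (-4, -1), ∇J = (-8, -6) → (-4, -1) − 0.125·(-8, -6) = (-3, -0.25)
Step 2: at (-3, -0.25), ∇J = (-6, -1.5) → (-3, -0.25) − 0.125·(-6, -1.5) = (-2.25, -0.0625)
Step 3: at (-2.25, -0.0625), ∇J = (-4.5, -0.375) → (-2.25, -0.0625) − 0.125·(-4.5, -0.375) = (-1.6875, -0.015625)
J(-1.6875, -0.015625) = 2.848388671875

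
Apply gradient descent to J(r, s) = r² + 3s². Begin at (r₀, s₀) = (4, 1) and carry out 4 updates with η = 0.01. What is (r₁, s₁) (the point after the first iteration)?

(3.92, 0.94)

∇J = (2r, 6s)
(r₁, s₁) = (4, 1) − 0.01·(8, 6) = (3.92, 0.94)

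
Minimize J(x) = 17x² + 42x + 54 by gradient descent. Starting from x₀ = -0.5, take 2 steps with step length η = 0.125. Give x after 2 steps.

J′(x) = 34x + 42
x₁ = -0.5 − 0.125·25 = -3.625
x₂ = -3.625 − 0.125·(-81.25) = 6.53125

6.53125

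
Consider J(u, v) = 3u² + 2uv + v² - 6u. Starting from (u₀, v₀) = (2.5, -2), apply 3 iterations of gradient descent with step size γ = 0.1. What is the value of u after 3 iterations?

1.744

∇J = (6u + 2v - 6, 2u + 2v)
Step 1: at (2.5, -2), ∇J = (5, 1) → (2.5, -2) − 0.1·(5, 1) = (2, -2.1)
Step 2: at (2, -2.1), ∇J = (1.8, -0.2) → (2, -2.1) − 0.1·(1.8, -0.2) = (1.82, -2.08)
Step 3: at (1.82, -2.08), ∇J = (0.76, -0.52) → (1.82, -2.08) − 0.1·(0.76, -0.52) = (1.744, -2.028)
u = 1.744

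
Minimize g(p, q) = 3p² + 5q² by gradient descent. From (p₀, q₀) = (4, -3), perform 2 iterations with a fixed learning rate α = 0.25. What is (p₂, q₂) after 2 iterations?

(1, -6.75)

∇g = (6p, 10q)
(p₁, q₁) = (4, -3) − 0.25·(24, -30) = (-2, 4.5)
(p₂, q₂) = (-2, 4.5) − 0.25·(-12, 45) = (1, -6.75)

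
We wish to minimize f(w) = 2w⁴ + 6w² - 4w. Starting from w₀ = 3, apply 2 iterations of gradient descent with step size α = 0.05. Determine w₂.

f′(w) = 8w³ + 12w - 4
Step 1: f′(3) = 248; w₁ = 3 − 0.05·248 = -9.4
Step 2: f′(-9.4) = -6761.472; w₂ = -9.4 − 0.05·(-6761.472) = 328.6736

328.6736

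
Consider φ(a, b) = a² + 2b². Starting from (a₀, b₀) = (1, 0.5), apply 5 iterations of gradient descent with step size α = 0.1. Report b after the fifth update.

∇φ = (2a, 4b)
(a₁, b₁) = (1, 0.5) − 0.1·(2, 2) = (0.8, 0.3)
(a₂, b₂) = (0.8, 0.3) − 0.1·(1.6, 1.2) = (0.64, 0.18)
(a₃, b₃) = (0.64, 0.18) − 0.1·(1.28, 0.72) = (0.512, 0.108)
(a₄, b₄) = (0.512, 0.108) − 0.1·(1.024, 0.432) = (0.4096, 0.0648)
(a₅, b₅) = (0.4096, 0.0648) − 0.1·(0.8192, 0.2592) = (0.32768, 0.03888)
b = 0.03888

0.03888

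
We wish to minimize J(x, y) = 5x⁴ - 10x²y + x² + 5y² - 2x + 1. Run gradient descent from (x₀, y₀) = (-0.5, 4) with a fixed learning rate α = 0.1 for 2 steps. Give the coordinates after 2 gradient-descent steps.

(118.32475, 15.6025)

∇J = (20x³ - 20xy + 2x - 2, -10x² + 10y)
Step 1: at (-0.5, 4), ∇J = (34.5, 37.5) → (-0.5, 4) − 0.1·(34.5, 37.5) = (-3.95, 0.25)
Step 2: at (-3.95, 0.25), ∇J = (-1222.7475, -153.525) → (-3.95, 0.25) − 0.1·(-1222.7475, -153.525) = (118.32475, 15.6025)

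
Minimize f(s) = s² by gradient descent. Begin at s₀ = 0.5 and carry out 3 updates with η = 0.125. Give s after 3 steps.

0.2109375

f′(s) = 2s
Step 1: f′(0.5) = 1; s₁ = 0.5 − 0.125·1 = 0.375
Step 2: f′(0.375) = 0.75; s₂ = 0.375 − 0.125·0.75 = 0.28125
Step 3: f′(0.28125) = 0.5625; s₃ = 0.28125 − 0.125·0.5625 = 0.2109375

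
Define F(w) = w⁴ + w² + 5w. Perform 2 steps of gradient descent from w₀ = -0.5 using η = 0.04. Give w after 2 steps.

F′(w) = 4w³ + 2w + 5
Step 1: F′(-0.5) = 3.5; w₁ = -0.5 − 0.04·3.5 = -0.64
Step 2: F′(-0.64) = 2.671424; w₂ = -0.64 − 0.04·2.671424 = -0.74685696

-0.74685696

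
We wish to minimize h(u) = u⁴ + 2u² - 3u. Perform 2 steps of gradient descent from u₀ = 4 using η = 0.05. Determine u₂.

161.371725

h′(u) = 4u³ + 4u - 3
u₁ = 4 − 0.05·269 = -9.45
u₂ = -9.45 − 0.05·(-3416.4345) = 161.371725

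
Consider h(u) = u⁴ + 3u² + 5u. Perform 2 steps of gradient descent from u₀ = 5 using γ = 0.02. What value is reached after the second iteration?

h′(u) = 4u³ + 6u + 5
u₁ = 5 − 0.02·535 = -5.7
u₂ = -5.7 − 0.02·(-769.972) = 9.69944

9.69944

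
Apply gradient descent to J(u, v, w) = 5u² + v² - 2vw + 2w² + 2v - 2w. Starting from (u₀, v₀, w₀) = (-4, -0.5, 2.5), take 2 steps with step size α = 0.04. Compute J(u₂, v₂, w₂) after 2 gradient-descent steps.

∇J = (10u, 2v - 2w + 2, -2v + 4w - 2)
Step 1: at (-4, -0.5, 2.5), ∇J = (-40, -4, 9) → (-4, -0.5, 2.5) − 0.04·(-40, -4, 9) = (-2.4, -0.34, 2.14)
Step 2: at (-2.4, -0.34, 2.14), ∇J = (-24, -2.96, 7.24) → (-2.4, -0.34, 2.14) − 0.04·(-24, -2.96, 7.24) = (-1.44, -0.2216, 1.8504)
J(-1.44, -0.2216, 1.8504) = 13.94116416

13.94116416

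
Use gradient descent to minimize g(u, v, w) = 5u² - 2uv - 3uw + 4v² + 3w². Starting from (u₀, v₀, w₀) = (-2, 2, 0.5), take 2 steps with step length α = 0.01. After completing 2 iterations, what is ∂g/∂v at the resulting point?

∇g = (10u - 2v - 3w, -2u + 8v, -3u + 6w)
(u₁, v₁, w₁) = (-2, 2, 0.5) − 0.01·(-25.5, 20, 9) = (-1.745, 1.8, 0.41)
(u₂, v₂, w₂) = (-1.745, 1.8, 0.41) − 0.01·(-22.28, 17.89, 7.695) = (-1.5222, 1.6211, 0.33305)
∂g/∂v at (-1.5222, 1.6211, 0.33305) = 16.0132

16.0132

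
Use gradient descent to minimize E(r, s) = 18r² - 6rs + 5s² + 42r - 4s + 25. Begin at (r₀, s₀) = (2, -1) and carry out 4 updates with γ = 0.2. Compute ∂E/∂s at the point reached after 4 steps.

∇E = (36r - 6s + 42, -6r + 10s - 4)
(r₁, s₁) = (2, -1) − 0.2·(120, -26) = (-22, 4.2)
(r₂, s₂) = (-22, 4.2) − 0.2·(-775.2, 170) = (133.04, -29.8)
(r₃, s₃) = (133.04, -29.8) − 0.2·(5010.24, -1100.24) = (-869.008, 190.248)
(r₄, s₄) = (-869.008, 190.248) − 0.2·(-32383.776, 7112.528) = (5607.7472, -1232.2576)
∂E/∂s at (5607.7472, -1232.2576) = -45973.0592

-45973.0592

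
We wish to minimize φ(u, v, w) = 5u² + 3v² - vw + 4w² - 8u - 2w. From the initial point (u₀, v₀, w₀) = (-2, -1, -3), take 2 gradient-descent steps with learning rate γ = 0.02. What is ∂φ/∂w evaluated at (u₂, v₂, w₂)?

-17.7532

∇φ = (10u - 8, 6v - w, -v + 8w - 2)
(u₁, v₁, w₁) = (-2, -1, -3) − 0.02·(-28, -3, -25) = (-1.44, -0.94, -2.5)
(u₂, v₂, w₂) = (-1.44, -0.94, -2.5) − 0.02·(-22.4, -3.14, -21.06) = (-0.992, -0.8772, -2.0788)
∂φ/∂w at (-0.992, -0.8772, -2.0788) = -17.7532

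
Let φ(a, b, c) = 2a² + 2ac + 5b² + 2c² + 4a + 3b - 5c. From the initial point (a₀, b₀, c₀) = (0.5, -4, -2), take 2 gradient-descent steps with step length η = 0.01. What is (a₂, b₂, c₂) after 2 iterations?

∇φ = (4a + 2c + 4, 10b + 3, 2a + 4c - 5)
Step 1: at (0.5, -4, -2), ∇φ = (2, -37, -12) → (0.5, -4, -2) − 0.01·(2, -37, -12) = (0.48, -3.63, -1.88)
Step 2: at (0.48, -3.63, -1.88), ∇φ = (2.16, -33.3, -11.56) → (0.48, -3.63, -1.88) − 0.01·(2.16, -33.3, -11.56) = (0.4584, -3.297, -1.7644)

(0.4584, -3.297, -1.7644)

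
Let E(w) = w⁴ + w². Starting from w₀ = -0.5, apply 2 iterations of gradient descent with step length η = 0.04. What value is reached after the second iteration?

E′(w) = 4w³ + 2w
Step 1: E′(-0.5) = -1.5; w₁ = -0.5 − 0.04·(-1.5) = -0.44
Step 2: E′(-0.44) = -1.220736; w₂ = -0.44 − 0.04·(-1.220736) = -0.39117056

-0.39117056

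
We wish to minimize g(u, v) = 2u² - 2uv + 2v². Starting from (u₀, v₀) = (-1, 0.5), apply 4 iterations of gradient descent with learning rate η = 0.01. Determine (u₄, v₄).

∇g = (4u - 2v, -2u + 4v)
Step 1: at (-1, 0.5), ∇g = (-5, 4) → (-1, 0.5) − 0.01·(-5, 4) = (-0.95, 0.46)
Step 2: at (-0.95, 0.46), ∇g = (-4.72, 3.74) → (-0.95, 0.46) − 0.01·(-4.72, 3.74) = (-0.9028, 0.4226)
Step 3: at (-0.9028, 0.4226), ∇g = (-4.4564, 3.496) → (-0.9028, 0.4226) − 0.01·(-4.4564, 3.496) = (-0.858236, 0.38764)
Step 4: at (-0.858236, 0.38764), ∇g = (-4.208224, 3.267032) → (-0.858236, 0.38764) − 0.01·(-4.208224, 3.267032) = (-0.81615376, 0.35496968)

(-0.81615376, 0.35496968)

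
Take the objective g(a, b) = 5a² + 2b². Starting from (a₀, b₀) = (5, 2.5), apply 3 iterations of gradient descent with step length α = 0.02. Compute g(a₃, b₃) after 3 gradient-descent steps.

∇g = (10a, 4b)
Step 1: at (5, 2.5), ∇g = (50, 10) → (5, 2.5) − 0.02·(50, 10) = (4, 2.3)
Step 2: at (4, 2.3), ∇g = (40, 9.2) → (4, 2.3) − 0.02·(40, 9.2) = (3.2, 2.116)
Step 3: at (3.2, 2.116), ∇g = (32, 8.464) → (3.2, 2.116) − 0.02·(32, 8.464) = (2.56, 1.94672)
g(2.56, 1.94672) = 40.3474375168

40.3474375168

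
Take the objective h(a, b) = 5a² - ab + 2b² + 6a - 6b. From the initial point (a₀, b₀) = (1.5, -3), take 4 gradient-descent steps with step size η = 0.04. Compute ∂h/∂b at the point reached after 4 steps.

-8.33975808

∇h = (10a - b + 6, -a + 4b - 6)
Step 1: at (1.5, -3), ∇h = (24, -19.5) → (1.5, -3) − 0.04·(24, -19.5) = (0.54, -2.22)
Step 2: at (0.54, -2.22), ∇h = (13.62, -15.42) → (0.54, -2.22) − 0.04·(13.62, -15.42) = (-0.0048, -1.6032)
Step 3: at (-0.0048, -1.6032), ∇h = (7.5552, -12.408) → (-0.0048, -1.6032) − 0.04·(7.5552, -12.408) = (-0.307008, -1.10688)
Step 4: at (-0.307008, -1.10688), ∇h = (4.0368, -10.120512) → (-0.307008, -1.10688) − 0.04·(4.0368, -10.120512) = (-0.46848, -0.70205952)
∂h/∂b at (-0.46848, -0.70205952) = -8.33975808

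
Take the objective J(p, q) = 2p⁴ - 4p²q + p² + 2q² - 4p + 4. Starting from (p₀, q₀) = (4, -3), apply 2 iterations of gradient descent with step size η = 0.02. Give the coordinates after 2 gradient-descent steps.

(83.63702784, 4.070208)

∇J = (8p³ - 8pq + 2p - 4, -4p² + 4q)
Step 1: at (4, -3), ∇J = (612, -76) → (4, -3) − 0.02·(612, -76) = (-8.24, -1.48)
Step 2: at (-8.24, -1.48), ∇J = (-4593.851392, -277.5104) → (-8.24, -1.48) − 0.02·(-4593.851392, -277.5104) = (83.63702784, 4.070208)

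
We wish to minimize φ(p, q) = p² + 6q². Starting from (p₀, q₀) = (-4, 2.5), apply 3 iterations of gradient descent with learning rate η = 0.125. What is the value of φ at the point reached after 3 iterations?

3.43359375

∇φ = (2p, 12q)
Step 1: at (-4, 2.5), ∇φ = (-8, 30) → (-4, 2.5) − 0.125·(-8, 30) = (-3, -1.25)
Step 2: at (-3, -1.25), ∇φ = (-6, -15) → (-3, -1.25) − 0.125·(-6, -15) = (-2.25, 0.625)
Step 3: at (-2.25, 0.625), ∇φ = (-4.5, 7.5) → (-2.25, 0.625) − 0.125·(-4.5, 7.5) = (-1.6875, -0.3125)
φ(-1.6875, -0.3125) = 3.43359375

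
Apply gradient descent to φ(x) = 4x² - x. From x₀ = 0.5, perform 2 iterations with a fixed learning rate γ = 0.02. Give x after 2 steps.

φ′(x) = 8x - 1
Step 1: φ′(0.5) = 3; x₁ = 0.5 − 0.02·3 = 0.44
Step 2: φ′(0.44) = 2.52; x₂ = 0.44 − 0.02·2.52 = 0.3896

0.3896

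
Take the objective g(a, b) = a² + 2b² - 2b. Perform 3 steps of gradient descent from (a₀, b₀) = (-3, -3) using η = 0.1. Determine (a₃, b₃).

(-1.536, -0.256)

∇g = (2a, 4b - 2)
(a₁, b₁) = (-3, -3) − 0.1·(-6, -14) = (-2.4, -1.6)
(a₂, b₂) = (-2.4, -1.6) − 0.1·(-4.8, -8.4) = (-1.92, -0.76)
(a₃, b₃) = (-1.92, -0.76) − 0.1·(-3.84, -5.04) = (-1.536, -0.256)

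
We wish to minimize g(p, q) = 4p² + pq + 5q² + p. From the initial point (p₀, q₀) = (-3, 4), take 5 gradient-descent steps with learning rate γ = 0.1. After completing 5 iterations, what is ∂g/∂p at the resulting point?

∇g = (8p + q + 1, p + 10q)
Step 1: at (-3, 4), ∇g = (-19, 37) → (-3, 4) − 0.1·(-19, 37) = (-1.1, 0.3)
Step 2: at (-1.1, 0.3), ∇g = (-7.5, 1.9) → (-1.1, 0.3) − 0.1·(-7.5, 1.9) = (-0.35, 0.11)
Step 3: at (-0.35, 0.11), ∇g = (-1.69, 0.75) → (-0.35, 0.11) − 0.1·(-1.69, 0.75) = (-0.181, 0.035)
Step 4: at (-0.181, 0.035), ∇g = (-0.413, 0.169) → (-0.181, 0.035) − 0.1·(-0.413, 0.169) = (-0.1397, 0.0181)
Step 5: at (-0.1397, 0.0181), ∇g = (-0.0995, 0.0413) → (-0.1397, 0.0181) − 0.1·(-0.0995, 0.0413) = (-0.12975, 0.01397)
∂g/∂p at (-0.12975, 0.01397) = -0.02403

-0.02403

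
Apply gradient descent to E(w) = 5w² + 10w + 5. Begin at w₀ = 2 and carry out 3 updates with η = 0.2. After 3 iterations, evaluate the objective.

E′(w) = 10w + 10
Step 1: E′(2) = 30; w₁ = 2 − 0.2·30 = -4
Step 2: E′(-4) = -30; w₂ = -4 − 0.2·(-30) = 2
Step 3: E′(2) = 30; w₃ = 2 − 0.2·30 = -4
E(-4) = 45

45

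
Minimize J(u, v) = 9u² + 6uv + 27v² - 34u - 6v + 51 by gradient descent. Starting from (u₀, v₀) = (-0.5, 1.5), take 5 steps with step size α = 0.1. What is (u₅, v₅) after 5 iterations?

(-349.44432, -2168.1576)

∇J = (18u + 6v - 34, 6u + 54v - 6)
Step 1: at (-0.5, 1.5), ∇J = (-34, 72) → (-0.5, 1.5) − 0.1·(-34, 72) = (2.9, -5.7)
Step 2: at (2.9, -5.7), ∇J = (-16, -296.4) → (2.9, -5.7) − 0.1·(-16, -296.4) = (4.5, 23.94)
Step 3: at (4.5, 23.94), ∇J = (190.64, 1313.76) → (4.5, 23.94) − 0.1·(190.64, 1313.76) = (-14.564, -107.436)
Step 4: at (-14.564, -107.436), ∇J = (-940.768, -5894.928) → (-14.564, -107.436) − 0.1·(-940.768, -5894.928) = (79.5128, 482.0568)
Step 5: at (79.5128, 482.0568), ∇J = (4289.5712, 26502.144) → (79.5128, 482.0568) − 0.1·(4289.5712, 26502.144) = (-349.44432, -2168.1576)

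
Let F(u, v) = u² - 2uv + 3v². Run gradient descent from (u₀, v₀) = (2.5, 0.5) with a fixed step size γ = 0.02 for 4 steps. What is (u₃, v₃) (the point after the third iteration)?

∇F = (2u - 2v, -2u + 6v)
(u₁, v₁) = (2.5, 0.5) − 0.02·(4, -2) = (2.42, 0.54)
(u₂, v₂) = (2.42, 0.54) − 0.02·(3.76, -1.6) = (2.3448, 0.572)
(u₃, v₃) = (2.3448, 0.572) − 0.02·(3.5456, -1.2576) = (2.273888, 0.597152)

(2.273888, 0.597152)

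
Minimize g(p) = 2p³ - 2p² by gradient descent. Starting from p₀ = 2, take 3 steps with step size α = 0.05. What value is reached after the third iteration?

0.9047808

g′(p) = 6p² - 4p
Step 1: g′(2) = 16; p₁ = 2 − 0.05·16 = 1.2
Step 2: g′(1.2) = 3.84; p₂ = 1.2 − 0.05·3.84 = 1.008
Step 3: g′(1.008) = 2.064384; p₃ = 1.008 − 0.05·2.064384 = 0.9047808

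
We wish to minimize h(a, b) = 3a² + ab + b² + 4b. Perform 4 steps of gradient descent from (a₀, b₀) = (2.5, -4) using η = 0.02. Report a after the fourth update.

1.76255208

∇h = (6a + b, a + 2b + 4)
(a₁, b₁) = (2.5, -4) − 0.02·(11, -1.5) = (2.28, -3.97)
(a₂, b₂) = (2.28, -3.97) − 0.02·(9.71, -1.66) = (2.0858, -3.9368)
(a₃, b₃) = (2.0858, -3.9368) − 0.02·(8.578, -1.7878) = (1.91424, -3.901044)
(a₄, b₄) = (1.91424, -3.901044) − 0.02·(7.584396, -1.887848) = (1.76255208, -3.86328704)
a = 1.76255208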